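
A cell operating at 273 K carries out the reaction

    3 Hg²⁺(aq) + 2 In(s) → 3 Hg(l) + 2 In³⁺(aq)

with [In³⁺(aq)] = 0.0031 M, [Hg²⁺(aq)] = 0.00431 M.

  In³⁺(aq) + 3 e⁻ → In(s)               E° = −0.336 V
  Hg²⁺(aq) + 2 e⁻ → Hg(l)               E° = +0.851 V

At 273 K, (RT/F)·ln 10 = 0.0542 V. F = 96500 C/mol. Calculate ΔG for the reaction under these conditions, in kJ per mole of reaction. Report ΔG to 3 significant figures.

−676 kJ/mol

With Hg²⁺/Hg reduced at the cathode, E°cell = +0.851 − (−0.336) = +1.187 V and n = 6.
The reaction quotient is [In³⁺(aq)]^2 / [Hg²⁺(aq)]^3 = 120; by Nernst, E = +1.187 − (0.0542/6)(2.079) = +1.1682 V.
Then ΔG = −nFE = −6 × 96500 × +1.1682 J/mol = −676 kJ/mol.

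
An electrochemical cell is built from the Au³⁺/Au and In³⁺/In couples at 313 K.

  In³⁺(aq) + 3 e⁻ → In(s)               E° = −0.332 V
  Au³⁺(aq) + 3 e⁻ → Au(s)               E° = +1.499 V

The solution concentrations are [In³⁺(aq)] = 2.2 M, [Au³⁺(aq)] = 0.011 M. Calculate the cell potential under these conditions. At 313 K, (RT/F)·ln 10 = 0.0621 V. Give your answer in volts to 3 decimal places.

The Au³⁺/Au couple has the more positive E°, so it is the cathode; In³⁺/In is the anode.
E°cell = +1.499 − (−0.332) = +1.831 V, with n = 3 electrons transferred.
Balancing gives Au³⁺(aq) + In(s) → Au(s) + In³⁺(aq); hence Q = [In³⁺(aq)] / [Au³⁺(aq)] = 200 (log Q = 2.301).
E = E° − (0.0621/n)·log Q = +1.831 − (0.0621/3)(2.301) = +1.783 V.

+1.783 V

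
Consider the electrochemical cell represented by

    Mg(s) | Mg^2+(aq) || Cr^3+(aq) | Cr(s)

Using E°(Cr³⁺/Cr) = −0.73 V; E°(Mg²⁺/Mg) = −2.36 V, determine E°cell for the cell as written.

By convention the left-hand electrode in cell notation is the anode (oxidation) and the right-hand electrode is the cathode (reduction).
E°cell = E°(right) − E°(left) = −0.73 − (−2.36) = +1.63 V.

+1.63 V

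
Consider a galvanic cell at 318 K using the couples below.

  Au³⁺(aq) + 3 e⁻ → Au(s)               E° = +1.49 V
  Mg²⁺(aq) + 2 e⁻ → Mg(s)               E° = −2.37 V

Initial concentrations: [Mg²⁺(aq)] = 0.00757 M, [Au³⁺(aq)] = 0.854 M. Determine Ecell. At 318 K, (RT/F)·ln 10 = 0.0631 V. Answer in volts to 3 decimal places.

Au³⁺/Au is reduced (cathode, E° = +1.49 V) and Mg²⁺/Mg is oxidized (anode).
E°cell = +1.49 − (−2.37) = +3.86 V, with n = 6 electrons transferred.
Balancing gives 2 Au³⁺(aq) + 3 Mg(s) → 2 Au(s) + 3 Mg²⁺(aq); hence Q = [Mg²⁺(aq)]^3 / [Au³⁺(aq)]^2 = 5.95×10^−7 (log Q = −6.226).
By the Nernst equation, E = +3.86 − (0.0631/6)·(−6.226) = +3.925 V.

+3.925 V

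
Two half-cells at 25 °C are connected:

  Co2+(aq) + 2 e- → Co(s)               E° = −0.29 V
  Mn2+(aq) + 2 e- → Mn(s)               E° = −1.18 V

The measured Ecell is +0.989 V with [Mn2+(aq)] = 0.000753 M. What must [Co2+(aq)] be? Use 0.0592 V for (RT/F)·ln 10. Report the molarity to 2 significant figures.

With Co²⁺/Co at the cathode and Mn²⁺/Mn at the anode, E°cell = −0.29 − (−1.18) = +0.89 V (n = 2).
Rearranging E = E° − (0.0592/n)·log Q gives log Q = 2(+0.89 − (+0.989))/0.0592 = −3.345.
The balanced reaction is Co2+(aq) + Mn(s) → Co(s) + Mn2+(aq), so Q = [Mn2+(aq)] / [Co2+(aq)].
Substituting the known concentrations and solving, log [Co2+(aq)] = 0.222 and [Co2+(aq)] = 1.7 M.

1.7 M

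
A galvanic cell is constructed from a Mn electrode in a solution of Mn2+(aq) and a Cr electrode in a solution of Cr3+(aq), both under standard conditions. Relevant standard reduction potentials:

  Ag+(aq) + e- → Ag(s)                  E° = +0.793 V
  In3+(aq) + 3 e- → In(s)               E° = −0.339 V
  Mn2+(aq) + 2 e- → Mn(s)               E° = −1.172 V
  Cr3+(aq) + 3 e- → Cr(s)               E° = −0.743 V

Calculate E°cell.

+0.429 V

The Cr³⁺/Cr couple has the higher E°, so Cr ion is reduced (cathode) and Mn is oxidized (anode).
E°cell = E°(cathode) − E°(anode) = −0.743 − (−1.172) = +0.429 V.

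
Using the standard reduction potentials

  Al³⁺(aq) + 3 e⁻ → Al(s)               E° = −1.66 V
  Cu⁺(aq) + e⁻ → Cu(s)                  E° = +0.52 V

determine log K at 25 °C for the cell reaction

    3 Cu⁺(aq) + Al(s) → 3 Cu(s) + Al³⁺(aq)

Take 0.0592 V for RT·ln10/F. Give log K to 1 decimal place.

log K = 110.5

The Cu⁺/Cu couple is reduced (cathode); E°cell = +0.52 − (−1.66) = +2.18 V with n = 3.
At equilibrium E = 0, so log K = nE°cell / 0.0592 = (3)(+2.18) / 0.0592 = 110.5.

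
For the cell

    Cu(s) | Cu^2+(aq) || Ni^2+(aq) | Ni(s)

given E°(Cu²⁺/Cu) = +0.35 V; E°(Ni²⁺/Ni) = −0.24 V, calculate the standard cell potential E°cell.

−0.59 V

By convention the left-hand electrode in cell notation is the anode (oxidation) and the right-hand electrode is the cathode (reduction).
E°cell = E°(right) − E°(left) = −0.24 − (+0.35) = −0.59 V.
The negative sign shows that, as written, the cell would require an external voltage to drive the reaction.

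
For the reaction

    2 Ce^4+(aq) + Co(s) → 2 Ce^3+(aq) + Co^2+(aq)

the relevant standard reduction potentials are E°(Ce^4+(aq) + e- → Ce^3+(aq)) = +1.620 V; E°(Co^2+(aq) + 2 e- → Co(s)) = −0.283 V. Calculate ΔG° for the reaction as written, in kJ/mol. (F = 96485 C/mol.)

−367 kJ/mol

In the reaction as written Ce^4+(aq) is reduced, so the Ce⁴⁺/Ce³⁺ couple is the cathode and Co²⁺/Co is the anode.
E°cell = +1.620 − (−0.283) = +1.903 V; balancing electrons gives n = 2.
ΔG° = −nFE°cell = −(2)(96485)(+1.903) J/mol = −367 kJ/mol.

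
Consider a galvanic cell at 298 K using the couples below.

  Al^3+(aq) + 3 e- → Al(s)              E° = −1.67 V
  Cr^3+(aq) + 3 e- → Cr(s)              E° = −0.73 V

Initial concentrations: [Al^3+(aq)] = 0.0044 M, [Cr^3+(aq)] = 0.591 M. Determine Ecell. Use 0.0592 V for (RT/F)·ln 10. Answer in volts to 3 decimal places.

+0.982 V

Cr³⁺/Cr is reduced (cathode, E° = −0.73 V) and Al³⁺/Al is oxidized (anode).
E°cell = E°cat − E°an = −0.73 − (−1.67) = +0.94 V; n = 3.
The balanced reaction is Cr^3+(aq) + Al(s) → Cr(s) + Al^3+(aq), so Q = [Al^3+(aq)] / [Cr^3+(aq)] = 0.00745 and log Q = −2.128.
By the Nernst equation, E = +0.94 − (0.0592/3)·(−2.128) = +0.982 V.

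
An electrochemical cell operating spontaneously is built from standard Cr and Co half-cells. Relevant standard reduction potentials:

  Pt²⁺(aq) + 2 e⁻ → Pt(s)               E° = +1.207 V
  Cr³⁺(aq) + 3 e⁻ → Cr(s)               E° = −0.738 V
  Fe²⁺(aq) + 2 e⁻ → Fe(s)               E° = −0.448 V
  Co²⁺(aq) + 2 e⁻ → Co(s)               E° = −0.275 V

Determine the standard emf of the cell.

The Co²⁺/Co couple has the higher E°, so Co ion is reduced (cathode) and Cr is oxidized (anode).
E°cell = E°(cathode) − E°(anode) = −0.275 − (−0.738) = +0.463 V.

+0.463 V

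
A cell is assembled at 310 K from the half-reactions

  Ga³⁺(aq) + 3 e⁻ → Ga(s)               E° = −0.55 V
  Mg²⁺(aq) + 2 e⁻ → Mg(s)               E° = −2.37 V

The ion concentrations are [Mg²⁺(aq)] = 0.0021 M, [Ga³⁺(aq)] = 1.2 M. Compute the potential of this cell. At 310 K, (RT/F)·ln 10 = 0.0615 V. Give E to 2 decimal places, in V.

Ga³⁺/Ga is reduced (cathode, E° = −0.55 V) and Mg²⁺/Mg is oxidized (anode).
The standard potential is −0.55 − (−2.37) = +1.82 V and the balanced reaction transfers n = 6 electrons.
For the overall reaction 2 Ga³⁺(aq) + 3 Mg(s) → 2 Ga(s) + 3 Mg²⁺(aq), Q = [Mg²⁺(aq)]^3 / [Ga³⁺(aq)]^2 = 6.43×10^−9, giving log Q = −8.192.
E = E° − (0.0615/n)·log Q = +1.82 − (0.0615/6)(−8.192) = +1.90 V.

+1.90 V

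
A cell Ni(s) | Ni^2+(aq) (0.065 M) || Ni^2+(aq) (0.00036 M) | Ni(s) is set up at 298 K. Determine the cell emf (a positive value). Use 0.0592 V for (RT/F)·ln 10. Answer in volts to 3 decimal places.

0.067 V

For a concentration cell E°cell = 0, since both electrodes use the same couple.
The compartment with the higher Ni^2+(aq) concentration (0.065 M) acts as the cathode; ions are reduced there and produced at the dilute (0.00036 M) anode.
With n = 2, Ecell = −(0.0592/2)·log([dilute]/[conc]) = −(0.0592/2)·log(0.00036/0.065) = +0.067 V.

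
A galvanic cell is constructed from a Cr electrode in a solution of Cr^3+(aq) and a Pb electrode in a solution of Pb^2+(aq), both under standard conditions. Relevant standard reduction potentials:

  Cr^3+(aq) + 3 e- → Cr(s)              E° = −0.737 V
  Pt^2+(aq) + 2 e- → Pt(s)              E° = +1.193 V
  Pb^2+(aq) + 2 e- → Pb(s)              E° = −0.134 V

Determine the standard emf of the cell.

Of the two couples in this cell, the one with the more positive reduction potential is reduced at the cathode: here that is Pb²⁺/Pb (−0.134 V); Cr³⁺/Cr (−0.737 V) is the anode.
E°cell = E°(cathode) − E°(anode) = −0.134 − (−0.737) = +0.603 V.

+0.603 V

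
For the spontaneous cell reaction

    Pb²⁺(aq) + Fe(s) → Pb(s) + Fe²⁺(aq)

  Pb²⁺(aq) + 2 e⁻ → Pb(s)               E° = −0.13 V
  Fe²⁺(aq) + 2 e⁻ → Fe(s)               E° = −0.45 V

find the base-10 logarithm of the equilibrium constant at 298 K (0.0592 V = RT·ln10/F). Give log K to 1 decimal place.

The Pb²⁺/Pb couple is reduced (cathode); E°cell = −0.13 − (−0.45) = +0.32 V with n = 2.
At equilibrium E = 0, so log K = nE°cell / 0.0592 = (2)(+0.32) / 0.0592 = 10.8.

log K = 10.8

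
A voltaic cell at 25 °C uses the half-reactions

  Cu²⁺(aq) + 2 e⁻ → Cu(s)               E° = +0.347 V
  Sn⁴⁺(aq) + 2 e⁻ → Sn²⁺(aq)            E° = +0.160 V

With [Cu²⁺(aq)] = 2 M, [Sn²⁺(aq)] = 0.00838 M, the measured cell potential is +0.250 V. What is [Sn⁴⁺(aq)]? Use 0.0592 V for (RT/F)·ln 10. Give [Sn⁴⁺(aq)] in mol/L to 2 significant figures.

Cu²⁺/Cu is the cathode (higher E°); E°cell = +0.347 − (+0.160) = +0.187 V with n = 2.
Rearranging E = E° − (0.0592/n)·log Q gives log Q = 2(+0.187 − (+0.250))/0.0592 = −2.128.
The balanced reaction is Cu²⁺(aq) + Sn²⁺(aq) → Cu(s) + Sn⁴⁺(aq), so Q = [Sn⁴⁺(aq)] / ([Cu²⁺(aq)]·[Sn²⁺(aq)]).
Solving for the unknown gives log [Sn⁴⁺(aq)] = −3.904, so [Sn⁴⁺(aq)] ≈ 0.00012 M.

0.00012 M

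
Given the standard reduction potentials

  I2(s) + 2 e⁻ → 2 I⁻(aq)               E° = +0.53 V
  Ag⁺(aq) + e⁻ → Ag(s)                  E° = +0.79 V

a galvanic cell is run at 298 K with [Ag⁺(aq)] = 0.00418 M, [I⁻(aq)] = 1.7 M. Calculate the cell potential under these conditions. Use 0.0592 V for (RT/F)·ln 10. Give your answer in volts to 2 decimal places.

Ag⁺/Ag is reduced (cathode, E° = +0.79 V) and I₂/I⁻ is oxidized (anode).
E°cell = E°cat − E°an = +0.79 − (+0.53) = +0.26 V; n = 2.
Balancing gives 2 Ag⁺(aq) + 2 I⁻(aq) → 2 Ag(s) + I2(s); hence Q = 1 / ([Ag⁺(aq)]^2·[I⁻(aq)]^2) = 1.98×10^4 (log Q = 4.297).
E = E° − (0.0592/n)·log Q = +0.26 − (0.0592/2)(4.297) = +0.13 V.

+0.13 V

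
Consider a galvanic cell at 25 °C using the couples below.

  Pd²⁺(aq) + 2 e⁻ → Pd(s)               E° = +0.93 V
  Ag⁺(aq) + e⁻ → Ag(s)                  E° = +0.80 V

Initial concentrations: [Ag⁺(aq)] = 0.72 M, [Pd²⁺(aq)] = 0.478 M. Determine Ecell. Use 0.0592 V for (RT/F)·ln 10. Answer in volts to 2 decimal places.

+0.13 V

Since E°(Pd²⁺/Pd) > E°(Ag⁺/Ag), Pd²⁺/Pd serves as the cathode.
E°cell = +0.93 − (+0.80) = +0.13 V, with n = 2 electrons transferred.
The balanced reaction is Pd²⁺(aq) + 2 Ag(s) → Pd(s) + 2 Ag⁺(aq), so Q = [Ag⁺(aq)]^2 / [Pd²⁺(aq)] = 1.08 and log Q = 0.035.
E = E° − (0.0592/n)·log Q = +0.13 − (0.0592/2)(0.035) = +0.13 V.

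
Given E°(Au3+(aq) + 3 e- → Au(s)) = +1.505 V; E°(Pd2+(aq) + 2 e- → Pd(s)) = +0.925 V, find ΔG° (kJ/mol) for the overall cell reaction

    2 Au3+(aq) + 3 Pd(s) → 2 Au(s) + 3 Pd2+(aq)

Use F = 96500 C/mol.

In the reaction as written Au3+(aq) is reduced, so the Au³⁺/Au couple is the cathode and Pd²⁺/Pd is the anode.
E°cell = +1.505 − (+0.925) = +0.580 V; balancing electrons gives n = 6.
ΔG° = −nFE°cell = −(6)(96500)(+0.580) J/mol = −336 kJ/mol.

−336 kJ/mol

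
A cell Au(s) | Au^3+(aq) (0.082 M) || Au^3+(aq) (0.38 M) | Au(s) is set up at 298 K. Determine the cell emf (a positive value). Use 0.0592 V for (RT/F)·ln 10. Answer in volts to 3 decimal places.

For a concentration cell E°cell = 0, since both electrodes use the same couple.
The compartment with the higher Au^3+(aq) concentration (0.38 M) acts as the cathode; ions are reduced there and produced at the dilute (0.082 M) anode.
With n = 3, Ecell = −(0.0592/3)·log([dilute]/[conc]) = −(0.0592/3)·log(0.082/0.38) = +0.013 V.

0.013 V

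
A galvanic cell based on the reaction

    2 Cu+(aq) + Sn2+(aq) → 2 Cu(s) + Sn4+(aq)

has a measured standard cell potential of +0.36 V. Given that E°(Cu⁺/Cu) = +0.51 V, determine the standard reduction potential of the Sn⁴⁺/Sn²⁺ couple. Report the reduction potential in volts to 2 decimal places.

In the reaction as written the Cu⁺/Cu couple is reduced (cathode) and Sn⁴⁺/Sn²⁺ is oxidized (anode), so E°cell = E°(Cu⁺/Cu) − E°(Sn⁴⁺/Sn²⁺).
E°(Sn⁴⁺/Sn²⁺) = E°(cathode) − E°cell = +0.51 − (+0.36) = +0.15 V.

+0.15 V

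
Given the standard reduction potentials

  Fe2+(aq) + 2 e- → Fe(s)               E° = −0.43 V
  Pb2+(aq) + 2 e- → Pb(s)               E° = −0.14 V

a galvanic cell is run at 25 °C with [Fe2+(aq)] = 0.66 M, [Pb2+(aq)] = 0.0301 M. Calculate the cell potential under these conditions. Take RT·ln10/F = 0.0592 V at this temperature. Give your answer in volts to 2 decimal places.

Since E°(Pb²⁺/Pb) > E°(Fe²⁺/Fe), Pb²⁺/Pb serves as the cathode.
The standard potential is −0.14 − (−0.43) = +0.29 V and the balanced reaction transfers n = 2 electrons.
Balancing gives Pb2+(aq) + Fe(s) → Pb(s) + Fe2+(aq); hence Q = [Fe2+(aq)] / [Pb2+(aq)] = 21.9 (log Q = 1.341).
By the Nernst equation, E = +0.29 − (0.0592/2)·(1.341) = +0.25 V.

+0.25 V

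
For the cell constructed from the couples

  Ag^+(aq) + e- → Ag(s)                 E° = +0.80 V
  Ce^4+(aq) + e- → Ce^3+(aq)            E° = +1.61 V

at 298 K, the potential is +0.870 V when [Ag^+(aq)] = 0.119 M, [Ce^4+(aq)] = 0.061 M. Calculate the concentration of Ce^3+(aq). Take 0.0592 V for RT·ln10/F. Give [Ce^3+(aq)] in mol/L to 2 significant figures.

With Ce⁴⁺/Ce³⁺ at the cathode and Ag⁺/Ag at the anode, E°cell = +1.61 − (+0.80) = +0.81 V (n = 1).
From the Nernst equation, log Q = n(E° − E)/0.0592 = 1·(+0.81 − (+0.870))/0.0592 = −1.014.
For Ce^4+(aq) + Ag(s) → Ce^3+(aq) + Ag^+(aq), the reaction quotient is Q = ([Ce^3+(aq)]·[Ag^+(aq)]) / [Ce^4+(aq)].
Solving for the unknown gives log [Ce^3+(aq)] = −1.304, so [Ce^3+(aq)] ≈ 0.050 M.

0.050 M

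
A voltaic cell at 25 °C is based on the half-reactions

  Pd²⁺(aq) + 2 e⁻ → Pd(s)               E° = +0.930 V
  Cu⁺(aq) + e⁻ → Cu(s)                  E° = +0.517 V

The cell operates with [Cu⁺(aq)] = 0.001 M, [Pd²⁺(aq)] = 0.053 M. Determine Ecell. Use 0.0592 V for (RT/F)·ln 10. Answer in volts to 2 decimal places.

Since E°(Pd²⁺/Pd) > E°(Cu⁺/Cu), Pd²⁺/Pd serves as the cathode.
E°cell = +0.930 − (+0.517) = +0.413 V, with n = 2 electrons transferred.
For the overall reaction Pd²⁺(aq) + 2 Cu(s) → Pd(s) + 2 Cu⁺(aq), Q = [Cu⁺(aq)]^2 / [Pd²⁺(aq)] = 1.89×10^−5, giving log Q = −4.724.
By the Nernst equation, E = +0.413 − (0.0592/2)·(−4.724) = +0.55 V.

+0.55 V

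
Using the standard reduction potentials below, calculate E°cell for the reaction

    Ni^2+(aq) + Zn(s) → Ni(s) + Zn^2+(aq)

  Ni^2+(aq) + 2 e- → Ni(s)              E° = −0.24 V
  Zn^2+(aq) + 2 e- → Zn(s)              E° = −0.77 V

+0.53 V

Ni^2+(aq) gains electrons, so the Ni²⁺/Ni couple is the cathode; the Zn²⁺/Zn couple is the anode.
E°cell = E°(cathode) − E°(anode) = −0.24 − (−0.77) = +0.53 V.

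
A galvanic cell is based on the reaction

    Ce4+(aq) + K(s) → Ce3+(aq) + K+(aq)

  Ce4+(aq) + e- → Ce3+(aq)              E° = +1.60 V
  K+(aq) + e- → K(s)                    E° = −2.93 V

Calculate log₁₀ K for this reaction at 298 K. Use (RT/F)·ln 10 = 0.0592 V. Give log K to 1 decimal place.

log K = 76.5

The Ce⁴⁺/Ce³⁺ couple is reduced (cathode); E°cell = +1.60 − (−2.93) = +4.53 V with n = 1.
At equilibrium E = 0, so log K = nE°cell / 0.0592 = (1)(+4.53) / 0.0592 = 76.5.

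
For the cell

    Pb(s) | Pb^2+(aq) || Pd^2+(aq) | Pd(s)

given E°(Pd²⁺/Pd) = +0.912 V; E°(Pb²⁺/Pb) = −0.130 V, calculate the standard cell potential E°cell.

+1.042 V

By convention the left-hand electrode in cell notation is the anode (oxidation) and the right-hand electrode is the cathode (reduction).
E°cell = E°(right) − E°(left) = +0.912 − (−0.130) = +1.042 V.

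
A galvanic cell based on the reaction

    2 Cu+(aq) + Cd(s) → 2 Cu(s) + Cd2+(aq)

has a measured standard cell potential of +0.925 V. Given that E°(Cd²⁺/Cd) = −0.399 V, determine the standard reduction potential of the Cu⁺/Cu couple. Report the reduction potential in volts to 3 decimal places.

In the reaction as written the Cu⁺/Cu couple is reduced (cathode) and Cd²⁺/Cd is oxidized (anode), so E°cell = E°(Cu⁺/Cu) − E°(Cd²⁺/Cd).
E°(Cu⁺/Cu) = E°cell + E°(anode) = +0.925 + (−0.399) = +0.526 V.

+0.526 V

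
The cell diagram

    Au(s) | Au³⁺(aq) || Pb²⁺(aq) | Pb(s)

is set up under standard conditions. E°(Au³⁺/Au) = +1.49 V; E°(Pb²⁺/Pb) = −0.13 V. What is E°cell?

By convention the left-hand electrode in cell notation is the anode (oxidation) and the right-hand electrode is the cathode (reduction).
E°cell = E°(right) − E°(left) = −0.13 − (+1.49) = −1.62 V.
The negative sign shows that, as written, the cell would require an external voltage to drive the reaction.

−1.62 V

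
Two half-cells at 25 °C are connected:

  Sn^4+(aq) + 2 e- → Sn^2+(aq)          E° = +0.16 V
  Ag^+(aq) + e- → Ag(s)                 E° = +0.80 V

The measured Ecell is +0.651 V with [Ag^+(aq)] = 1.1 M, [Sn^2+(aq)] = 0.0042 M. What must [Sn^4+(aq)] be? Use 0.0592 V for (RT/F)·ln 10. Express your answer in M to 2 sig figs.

0.0022 M

With Ag⁺/Ag at the cathode and Sn⁴⁺/Sn²⁺ at the anode, E°cell = +0.80 − (+0.16) = +0.64 V (n = 2).
From the Nernst equation, log Q = n(E° − E)/0.0592 = 2·(+0.64 − (+0.651))/0.0592 = −0.372.
The balanced reaction is 2 Ag^+(aq) + Sn^2+(aq) → 2 Ag(s) + Sn^4+(aq), so Q = [Sn^4+(aq)] / ([Ag^+(aq)]^2·[Sn^2+(aq)]).
Substituting the known concentrations and solving, log [Sn^4+(aq)] = −2.666 and [Sn^4+(aq)] = 0.0022 M.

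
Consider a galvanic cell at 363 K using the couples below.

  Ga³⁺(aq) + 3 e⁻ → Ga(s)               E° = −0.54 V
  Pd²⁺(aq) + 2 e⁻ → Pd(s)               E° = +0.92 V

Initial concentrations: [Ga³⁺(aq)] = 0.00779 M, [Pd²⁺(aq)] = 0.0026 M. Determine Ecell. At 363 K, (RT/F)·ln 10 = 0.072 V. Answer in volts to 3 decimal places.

The Pd²⁺/Pd couple has the more positive E°, so it is the cathode; Ga³⁺/Ga is the anode.
The standard potential is +0.92 − (−0.54) = +1.46 V and the balanced reaction transfers n = 6 electrons.
Balancing gives 3 Pd²⁺(aq) + 2 Ga(s) → 3 Pd(s) + 2 Ga³⁺(aq); hence Q = [Ga³⁺(aq)]^2 / [Pd²⁺(aq)]^3 = 3.45×10^3 (log Q = 3.538).
Applying E = E° − (RT ln10/nF)·log Q gives +1.46 − (0.072/6)(3.538) = +1.418 V.

+1.418 V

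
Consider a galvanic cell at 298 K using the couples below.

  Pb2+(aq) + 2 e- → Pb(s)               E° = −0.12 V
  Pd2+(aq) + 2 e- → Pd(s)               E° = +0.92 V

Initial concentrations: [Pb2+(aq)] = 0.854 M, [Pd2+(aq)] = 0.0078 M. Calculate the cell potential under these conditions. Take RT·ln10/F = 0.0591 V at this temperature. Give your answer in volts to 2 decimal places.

+0.98 V

Since E°(Pd²⁺/Pd) > E°(Pb²⁺/Pb), Pd²⁺/Pd serves as the cathode.
E°cell = E°cat − E°an = +0.92 − (−0.12) = +1.04 V; n = 2.
For the overall reaction Pd2+(aq) + Pb(s) → Pd(s) + Pb2+(aq), Q = [Pb2+(aq)] / [Pd2+(aq)] = 109, giving log Q = 2.039.
E = E° − (0.0591/n)·log Q = +1.04 − (0.0591/2)(2.039) = +0.98 V.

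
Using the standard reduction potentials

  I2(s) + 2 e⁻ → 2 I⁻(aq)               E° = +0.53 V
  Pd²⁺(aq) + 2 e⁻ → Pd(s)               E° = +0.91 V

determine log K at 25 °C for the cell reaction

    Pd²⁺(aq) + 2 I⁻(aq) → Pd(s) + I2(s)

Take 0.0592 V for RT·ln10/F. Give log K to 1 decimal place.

The Pd²⁺/Pd couple is reduced (cathode); E°cell = +0.91 − (+0.53) = +0.38 V with n = 2.
At equilibrium E = 0, so log K = nE°cell / 0.0592 = (2)(+0.38) / 0.0592 = 12.8.

log K = 12.8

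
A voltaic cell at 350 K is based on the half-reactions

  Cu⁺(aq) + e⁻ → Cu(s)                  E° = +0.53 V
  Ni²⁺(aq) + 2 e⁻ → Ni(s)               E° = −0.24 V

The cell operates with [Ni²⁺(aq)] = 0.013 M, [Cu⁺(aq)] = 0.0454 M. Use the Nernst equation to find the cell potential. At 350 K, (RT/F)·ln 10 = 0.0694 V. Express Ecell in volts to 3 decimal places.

+0.742 V

The Cu⁺/Cu couple has the more positive E°, so it is the cathode; Ni²⁺/Ni is the anode.
The standard potential is +0.53 − (−0.24) = +0.77 V and the balanced reaction transfers n = 2 electrons.
Balancing gives 2 Cu⁺(aq) + Ni(s) → 2 Cu(s) + Ni²⁺(aq); hence Q = [Ni²⁺(aq)] / [Cu⁺(aq)]^2 = 6.31 (log Q = 0.800).
Applying E = E° − (RT ln10/nF)·log Q gives +0.77 − (0.0694/2)(0.800) = +0.742 V.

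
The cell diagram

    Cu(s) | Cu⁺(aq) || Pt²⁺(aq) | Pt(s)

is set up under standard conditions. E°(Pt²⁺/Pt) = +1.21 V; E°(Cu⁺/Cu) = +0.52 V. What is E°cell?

+0.69 V

By convention the left-hand electrode in cell notation is the anode (oxidation) and the right-hand electrode is the cathode (reduction).
E°cell = E°(right) − E°(left) = +1.21 − (+0.52) = +0.69 V.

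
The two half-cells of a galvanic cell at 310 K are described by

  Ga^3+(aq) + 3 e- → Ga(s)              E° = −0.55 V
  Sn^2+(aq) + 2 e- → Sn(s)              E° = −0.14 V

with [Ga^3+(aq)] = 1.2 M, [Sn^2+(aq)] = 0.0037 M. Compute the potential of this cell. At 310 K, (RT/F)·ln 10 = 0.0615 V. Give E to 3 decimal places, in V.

+0.334 V

The Sn²⁺/Sn couple has the more positive E°, so it is the cathode; Ga³⁺/Ga is the anode.
The standard potential is −0.14 − (−0.55) = +0.41 V and the balanced reaction transfers n = 6 electrons.
Balancing gives 3 Sn^2+(aq) + 2 Ga(s) → 3 Sn(s) + 2 Ga^3+(aq); hence Q = [Ga^3+(aq)]^2 / [Sn^2+(aq)]^3 = 2.84×10^7 (log Q = 7.454).
By the Nernst equation, E = +0.41 − (0.0615/6)·(7.454) = +0.334 V.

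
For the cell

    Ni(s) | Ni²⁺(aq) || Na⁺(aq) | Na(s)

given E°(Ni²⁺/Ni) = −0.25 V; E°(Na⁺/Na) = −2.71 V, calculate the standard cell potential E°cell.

−2.46 V

By convention the left-hand electrode in cell notation is the anode (oxidation) and the right-hand electrode is the cathode (reduction).
E°cell = E°(right) − E°(left) = −2.71 − (−0.25) = −2.46 V.
The negative sign shows that, as written, the cell would require an external voltage to drive the reaction.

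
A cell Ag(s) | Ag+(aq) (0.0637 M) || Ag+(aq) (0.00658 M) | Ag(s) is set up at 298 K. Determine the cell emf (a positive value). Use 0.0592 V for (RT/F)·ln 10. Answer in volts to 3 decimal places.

For a concentration cell E°cell = 0, since both electrodes use the same couple.
The compartment with the higher Ag+(aq) concentration (0.0637 M) acts as the cathode; ions are reduced there and produced at the dilute (0.00658 M) anode.
With n = 1, Ecell = −(0.0592/1)·log([dilute]/[conc]) = −(0.0592/1)·log(0.00658/0.0637) = +0.058 V.

0.058 V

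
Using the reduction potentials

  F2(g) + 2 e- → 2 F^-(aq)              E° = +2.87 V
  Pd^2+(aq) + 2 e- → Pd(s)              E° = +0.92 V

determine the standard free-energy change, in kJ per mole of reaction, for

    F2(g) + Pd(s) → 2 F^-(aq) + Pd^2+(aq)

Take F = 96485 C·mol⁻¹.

In the reaction as written F2(g) is reduced, so the F₂/F⁻ couple is the cathode and Pd²⁺/Pd is the anode.
E°cell = +2.87 − (+0.92) = +1.95 V; balancing electrons gives n = 2.
ΔG° = −nFE°cell = −(2)(96485)(+1.95) J/mol = −376 kJ/mol.

−376 kJ/mol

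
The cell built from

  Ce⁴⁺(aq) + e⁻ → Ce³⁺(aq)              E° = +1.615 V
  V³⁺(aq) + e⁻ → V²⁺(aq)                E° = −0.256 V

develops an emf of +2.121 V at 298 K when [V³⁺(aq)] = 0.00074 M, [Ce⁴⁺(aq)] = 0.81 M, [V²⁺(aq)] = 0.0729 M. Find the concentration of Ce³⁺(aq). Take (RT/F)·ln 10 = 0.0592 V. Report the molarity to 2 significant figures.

Ce⁴⁺/Ce³⁺ is the cathode (higher E°); E°cell = +1.615 − (−0.256) = +1.871 V with n = 1.
Rearranging E = E° − (0.0592/n)·log Q gives log Q = 1(+1.871 − (+2.121))/0.0592 = −4.223.
For Ce⁴⁺(aq) + V²⁺(aq) → Ce³⁺(aq) + V³⁺(aq), the reaction quotient is Q = ([Ce³⁺(aq)]·[V³⁺(aq)]) / ([Ce⁴⁺(aq)]·[V²⁺(aq)]).
Solving for the unknown gives log [Ce³⁺(aq)] = −2.321, so [Ce³⁺(aq)] ≈ 0.0048 M.

0.0048 M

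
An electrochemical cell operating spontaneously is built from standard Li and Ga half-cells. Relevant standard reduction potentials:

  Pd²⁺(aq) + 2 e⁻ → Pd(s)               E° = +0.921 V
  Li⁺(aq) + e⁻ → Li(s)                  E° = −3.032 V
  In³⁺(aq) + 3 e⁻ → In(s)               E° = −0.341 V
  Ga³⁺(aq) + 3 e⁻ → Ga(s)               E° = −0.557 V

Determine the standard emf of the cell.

The Ga³⁺/Ga couple has the higher E°, so Ga ion is reduced (cathode) and Li is oxidized (anode).
E°cell = E°(cathode) − E°(anode) = −0.557 − (−3.032) = +2.475 V.

+2.475 V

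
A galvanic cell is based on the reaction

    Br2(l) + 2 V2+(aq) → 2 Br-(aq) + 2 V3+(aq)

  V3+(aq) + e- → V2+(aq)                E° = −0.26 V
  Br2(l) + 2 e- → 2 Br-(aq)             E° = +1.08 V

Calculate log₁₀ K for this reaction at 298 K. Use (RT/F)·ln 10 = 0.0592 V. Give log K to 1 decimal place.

The Br₂/Br⁻ couple is reduced (cathode); E°cell = +1.08 − (−0.26) = +1.34 V with n = 2.
At equilibrium E = 0, so log K = nE°cell / 0.0592 = (2)(+1.34) / 0.0592 = 45.3.

log K = 45.3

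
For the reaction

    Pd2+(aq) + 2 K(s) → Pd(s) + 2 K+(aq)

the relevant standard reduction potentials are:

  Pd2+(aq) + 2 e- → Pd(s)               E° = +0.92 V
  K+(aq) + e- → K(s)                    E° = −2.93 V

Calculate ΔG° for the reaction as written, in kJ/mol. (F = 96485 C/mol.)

−743 kJ/mol

In the reaction as written Pd2+(aq) is reduced, so the Pd²⁺/Pd couple is the cathode and K⁺/K is the anode.
E°cell = +0.92 − (−2.93) = +3.85 V; balancing electrons gives n = 2.
ΔG° = −nFE°cell = −(2)(96485)(+3.85) J/mol = −743 kJ/mol.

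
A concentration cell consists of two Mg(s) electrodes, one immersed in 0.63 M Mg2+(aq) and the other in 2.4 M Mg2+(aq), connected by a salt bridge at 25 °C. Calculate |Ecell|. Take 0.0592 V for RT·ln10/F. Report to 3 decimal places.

0.017 V

For a concentration cell E°cell = 0, since both electrodes use the same couple.
The compartment with the higher Mg2+(aq) concentration (2.4 M) acts as the cathode; ions are reduced there and produced at the dilute (0.63 M) anode.
With n = 2, Ecell = −(0.0592/2)·log([dilute]/[conc]) = −(0.0592/2)·log(0.63/2.4) = +0.017 V.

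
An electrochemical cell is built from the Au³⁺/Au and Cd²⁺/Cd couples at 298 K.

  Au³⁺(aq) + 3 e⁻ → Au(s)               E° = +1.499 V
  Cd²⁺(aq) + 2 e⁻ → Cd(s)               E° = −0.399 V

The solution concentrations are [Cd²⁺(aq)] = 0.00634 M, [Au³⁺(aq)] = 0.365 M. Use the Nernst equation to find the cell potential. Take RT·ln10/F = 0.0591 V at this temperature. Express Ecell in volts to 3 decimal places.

+1.954 V

The Au³⁺/Au couple has the more positive E°, so it is the cathode; Cd²⁺/Cd is the anode.
The standard potential is +1.499 − (−0.399) = +1.898 V and the balanced reaction transfers n = 6 electrons.
Balancing gives 2 Au³⁺(aq) + 3 Cd(s) → 2 Au(s) + 3 Cd²⁺(aq); hence Q = [Cd²⁺(aq)]^3 / [Au³⁺(aq)]^2 = 1.91×10^−6 (log Q = −5.718).
E = E° − (0.0591/n)·log Q = +1.898 − (0.0591/6)(−5.718) = +1.954 V.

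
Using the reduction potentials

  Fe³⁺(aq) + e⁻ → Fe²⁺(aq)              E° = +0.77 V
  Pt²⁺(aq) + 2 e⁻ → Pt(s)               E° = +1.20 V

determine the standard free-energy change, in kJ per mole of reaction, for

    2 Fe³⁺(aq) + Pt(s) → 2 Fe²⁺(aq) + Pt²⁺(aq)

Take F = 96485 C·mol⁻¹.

In the reaction as written Fe³⁺(aq) is reduced, so the Fe³⁺/Fe²⁺ couple is the cathode and Pt²⁺/Pt is the anode.
E°cell = +0.77 − (+1.20) = −0.43 V; balancing electrons gives n = 2.
ΔG° = −nFE°cell = −(2)(96485)(−0.43) J/mol = +83.0 kJ/mol.

+83.0 kJ/mol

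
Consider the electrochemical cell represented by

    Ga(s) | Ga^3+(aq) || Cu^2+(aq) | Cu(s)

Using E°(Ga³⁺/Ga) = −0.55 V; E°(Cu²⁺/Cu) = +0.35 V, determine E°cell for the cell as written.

+0.90 V

By convention the left-hand electrode in cell notation is the anode (oxidation) and the right-hand electrode is the cathode (reduction).
E°cell = E°(right) − E°(left) = +0.35 − (−0.55) = +0.90 V.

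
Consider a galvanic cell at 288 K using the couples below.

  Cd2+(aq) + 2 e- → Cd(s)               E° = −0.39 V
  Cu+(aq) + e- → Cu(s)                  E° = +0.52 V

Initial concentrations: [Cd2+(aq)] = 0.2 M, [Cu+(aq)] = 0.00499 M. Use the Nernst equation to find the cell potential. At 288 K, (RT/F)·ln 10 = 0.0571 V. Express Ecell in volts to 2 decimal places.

Since E°(Cu⁺/Cu) > E°(Cd²⁺/Cd), Cu⁺/Cu serves as the cathode.
The standard potential is +0.52 − (−0.39) = +0.91 V and the balanced reaction transfers n = 2 electrons.
Balancing gives 2 Cu+(aq) + Cd(s) → 2 Cu(s) + Cd2+(aq); hence Q = [Cd2+(aq)] / [Cu+(aq)]^2 = 8.03×10^3 (log Q = 3.905).
By the Nernst equation, E = +0.91 − (0.0571/2)·(3.905) = +0.80 V.

+0.80 V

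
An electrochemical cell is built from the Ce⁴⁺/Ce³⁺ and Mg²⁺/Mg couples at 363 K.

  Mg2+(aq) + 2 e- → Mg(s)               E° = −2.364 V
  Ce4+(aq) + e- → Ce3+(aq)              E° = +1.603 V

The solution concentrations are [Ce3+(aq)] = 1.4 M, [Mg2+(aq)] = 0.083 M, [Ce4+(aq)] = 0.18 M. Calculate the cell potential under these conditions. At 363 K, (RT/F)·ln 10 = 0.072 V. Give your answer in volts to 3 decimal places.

Ce⁴⁺/Ce³⁺ is reduced (cathode, E° = +1.603 V) and Mg²⁺/Mg is oxidized (anode).
E°cell = E°cat − E°an = +1.603 − (−2.364) = +3.967 V; n = 2.
The balanced reaction is 2 Ce4+(aq) + Mg(s) → 2 Ce3+(aq) + Mg2+(aq), so Q = ([Ce3+(aq)]^2·[Mg2+(aq)]) / [Ce4+(aq)]^2 = 5.02 and log Q = 0.701.
E = E° − (0.072/n)·log Q = +3.967 − (0.072/2)(0.701) = +3.942 V.

+3.942 V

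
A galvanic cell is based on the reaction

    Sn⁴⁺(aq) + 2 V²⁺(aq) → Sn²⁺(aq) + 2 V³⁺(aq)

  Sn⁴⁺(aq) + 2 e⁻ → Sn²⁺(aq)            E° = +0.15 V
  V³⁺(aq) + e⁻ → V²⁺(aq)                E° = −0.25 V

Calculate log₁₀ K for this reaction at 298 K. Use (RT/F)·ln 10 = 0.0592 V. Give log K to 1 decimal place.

The Sn⁴⁺/Sn²⁺ couple is reduced (cathode); E°cell = +0.15 − (−0.25) = +0.40 V with n = 2.
At equilibrium E = 0, so log K = nE°cell / 0.0592 = (2)(+0.40) / 0.0592 = 13.5.

log K = 13.5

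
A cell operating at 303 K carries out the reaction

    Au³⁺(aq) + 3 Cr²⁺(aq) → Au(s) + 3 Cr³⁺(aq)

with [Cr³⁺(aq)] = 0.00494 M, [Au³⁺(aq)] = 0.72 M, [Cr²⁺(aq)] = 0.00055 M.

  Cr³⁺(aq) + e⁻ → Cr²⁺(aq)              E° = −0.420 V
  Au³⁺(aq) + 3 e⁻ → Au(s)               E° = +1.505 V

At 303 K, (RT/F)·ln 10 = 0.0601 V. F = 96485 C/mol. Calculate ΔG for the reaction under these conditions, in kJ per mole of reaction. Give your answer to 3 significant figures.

The standard cell potential is +1.505 − (−0.420) = +1.925 V, with n = 3 electrons in the balanced equation.
Q = [Cr³⁺(aq)]^3 / ([Au³⁺(aq)]·[Cr²⁺(aq)]^3) = 1.01×10^3, so log Q = 3.003 and E = +1.925 − (0.0601/3)(3.003) = +1.8648 V.
Finally ΔG = −nFE = −(3)(96485 C/mol)(+1.8648 V) = −540 kJ/mol.

−540 kJ/mol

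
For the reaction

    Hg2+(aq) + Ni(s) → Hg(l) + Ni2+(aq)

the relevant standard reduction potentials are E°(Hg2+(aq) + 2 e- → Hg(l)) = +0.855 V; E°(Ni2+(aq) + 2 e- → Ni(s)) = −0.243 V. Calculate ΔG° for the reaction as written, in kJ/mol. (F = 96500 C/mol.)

In the reaction as written Hg2+(aq) is reduced, so the Hg²⁺/Hg couple is the cathode and Ni²⁺/Ni is the anode.
E°cell = +0.855 − (−0.243) = +1.098 V; balancing electrons gives n = 2.
ΔG° = −nFE°cell = −(2)(96500)(+1.098) J/mol = −212 kJ/mol.

−212 kJ/mol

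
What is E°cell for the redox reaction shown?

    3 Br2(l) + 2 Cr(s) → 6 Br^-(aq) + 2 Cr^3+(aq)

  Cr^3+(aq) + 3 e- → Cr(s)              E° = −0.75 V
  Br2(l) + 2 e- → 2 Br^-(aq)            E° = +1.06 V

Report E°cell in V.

In the reaction as written, Br2(l) is reduced (cathode) and Cr^3+(aq) is produced by oxidation at the anode.
E°cell = E°(cathode) − E°(anode) = +1.06 − (−0.75) = +1.81 V.
The positive value indicates the reaction is spontaneous as written.

+1.81 V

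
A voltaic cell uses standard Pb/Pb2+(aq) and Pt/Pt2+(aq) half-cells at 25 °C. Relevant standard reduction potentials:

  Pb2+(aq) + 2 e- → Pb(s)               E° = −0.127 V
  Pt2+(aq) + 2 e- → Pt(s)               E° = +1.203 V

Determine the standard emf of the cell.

The Pt²⁺/Pt couple has the higher E°, so Pt ion is reduced (cathode) and Pb is oxidized (anode).
E°cell = E°(cathode) − E°(anode) = +1.203 − (−0.127) = +1.330 V.

+1.330 V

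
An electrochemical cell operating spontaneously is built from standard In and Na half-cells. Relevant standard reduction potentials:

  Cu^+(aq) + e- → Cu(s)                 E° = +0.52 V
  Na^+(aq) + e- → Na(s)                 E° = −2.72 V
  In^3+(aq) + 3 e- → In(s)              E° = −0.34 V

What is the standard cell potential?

+2.38 V

The In³⁺/In couple has the higher E°, so In ion is reduced (cathode) and Na is oxidized (anode).
E°cell = E°(cathode) − E°(anode) = −0.34 − (−2.72) = +2.38 V.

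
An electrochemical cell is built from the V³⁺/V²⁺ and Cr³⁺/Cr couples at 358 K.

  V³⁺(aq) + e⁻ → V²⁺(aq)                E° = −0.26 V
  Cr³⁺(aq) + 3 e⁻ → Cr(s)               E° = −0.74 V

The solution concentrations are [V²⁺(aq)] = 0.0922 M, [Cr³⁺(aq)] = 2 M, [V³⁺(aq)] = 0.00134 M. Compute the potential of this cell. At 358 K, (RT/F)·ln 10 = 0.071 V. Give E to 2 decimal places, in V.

+0.34 V

V³⁺/V²⁺ is reduced (cathode, E° = −0.26 V) and Cr³⁺/Cr is oxidized (anode).
E°cell = E°cat − E°an = −0.26 − (−0.74) = +0.48 V; n = 3.
For the overall reaction 3 V³⁺(aq) + Cr(s) → 3 V²⁺(aq) + Cr³⁺(aq), Q = ([V²⁺(aq)]^3·[Cr³⁺(aq)]) / [V³⁺(aq)]^3 = 6.51×10^5, giving log Q = 5.814.
Applying E = E° − (RT ln10/nF)·log Q gives +0.48 − (0.071/3)(5.814) = +0.34 V.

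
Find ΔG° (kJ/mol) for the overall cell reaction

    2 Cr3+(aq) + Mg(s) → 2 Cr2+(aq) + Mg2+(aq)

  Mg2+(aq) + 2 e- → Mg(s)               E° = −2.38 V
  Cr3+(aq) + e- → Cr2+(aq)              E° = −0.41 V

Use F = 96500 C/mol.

In the reaction as written Cr3+(aq) is reduced, so the Cr³⁺/Cr²⁺ couple is the cathode and Mg²⁺/Mg is the anode.
E°cell = −0.41 − (−2.38) = +1.97 V; balancing electrons gives n = 2.
ΔG° = −nFE°cell = −(2)(96500)(+1.97) J/mol = −380 kJ/mol.

−380 kJ/mol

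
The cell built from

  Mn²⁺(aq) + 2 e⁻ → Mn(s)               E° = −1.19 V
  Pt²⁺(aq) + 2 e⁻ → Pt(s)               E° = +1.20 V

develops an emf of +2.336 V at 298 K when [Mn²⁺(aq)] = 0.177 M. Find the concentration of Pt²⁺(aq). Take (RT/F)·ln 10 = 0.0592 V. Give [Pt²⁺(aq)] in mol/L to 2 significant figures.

Pt²⁺/Pt is the cathode (higher E°); E°cell = +1.20 − (−1.19) = +2.39 V with n = 2.
Since E = E° − (0.0592/n)·log Q, log Q = n(E° − E)/0.0592 = 1.824.
For Pt²⁺(aq) + Mn(s) → Pt(s) + Mn²⁺(aq), the reaction quotient is Q = [Mn²⁺(aq)] / [Pt²⁺(aq)].
Substituting the known concentrations and solving, log [Pt²⁺(aq)] = −2.576 and [Pt²⁺(aq)] = 0.0027 M.

0.0027 M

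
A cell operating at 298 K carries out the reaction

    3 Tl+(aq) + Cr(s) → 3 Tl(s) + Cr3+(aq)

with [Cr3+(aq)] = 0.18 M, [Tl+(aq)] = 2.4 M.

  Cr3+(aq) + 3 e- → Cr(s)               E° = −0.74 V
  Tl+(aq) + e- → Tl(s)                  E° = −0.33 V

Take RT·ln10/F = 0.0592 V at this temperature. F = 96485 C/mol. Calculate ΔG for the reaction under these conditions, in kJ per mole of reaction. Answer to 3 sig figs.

The standard cell potential is −0.33 − (−0.74) = +0.41 V, with n = 3 electrons in the balanced equation.
The reaction quotient is [Cr3+(aq)] / [Tl+(aq)]^3 = 0.013; by Nernst, E = +0.41 − (0.0592/3)(−1.885) = +0.4472 V.
Finally ΔG = −nFE = −(3)(96485 C/mol)(+0.4472 V) = −129 kJ/mol.

−129 kJ/mol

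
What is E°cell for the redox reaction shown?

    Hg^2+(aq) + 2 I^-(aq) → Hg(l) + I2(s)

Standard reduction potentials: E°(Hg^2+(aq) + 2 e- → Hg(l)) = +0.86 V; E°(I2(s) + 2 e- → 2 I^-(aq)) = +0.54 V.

+0.32 V

Hg^2+(aq) gains electrons, so the Hg²⁺/Hg couple is the cathode; the I₂/I⁻ couple is the anode.
E°cell = E°(cathode) − E°(anode) = +0.86 − (+0.54) = +0.32 V.
The positive value indicates the reaction is spontaneous as written.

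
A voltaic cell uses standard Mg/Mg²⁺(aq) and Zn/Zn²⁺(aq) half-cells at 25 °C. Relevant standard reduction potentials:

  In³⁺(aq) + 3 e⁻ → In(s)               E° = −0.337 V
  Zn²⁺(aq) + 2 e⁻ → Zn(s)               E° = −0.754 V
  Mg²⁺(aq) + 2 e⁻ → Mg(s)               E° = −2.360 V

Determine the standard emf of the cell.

Of the two couples in this cell, the one with the more positive reduction potential is reduced at the cathode: here that is Zn²⁺/Zn (−0.754 V); Mg²⁺/Mg (−2.360 V) is the anode.
E°cell = E°(cathode) − E°(anode) = −0.754 − (−2.360) = +1.606 V.

+1.606 V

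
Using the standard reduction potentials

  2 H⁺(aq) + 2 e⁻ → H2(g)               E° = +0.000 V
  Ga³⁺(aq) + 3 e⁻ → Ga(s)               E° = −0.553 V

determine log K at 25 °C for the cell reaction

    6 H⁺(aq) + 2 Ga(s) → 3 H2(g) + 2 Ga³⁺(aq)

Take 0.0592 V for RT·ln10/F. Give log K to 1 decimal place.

The 2H⁺/H₂ couple is reduced (cathode); E°cell = +0.000 − (−0.553) = +0.553 V with n = 6.
At equilibrium E = 0, so log K = nE°cell / 0.0592 = (6)(+0.553) / 0.0592 = 56.0.

log K = 56.0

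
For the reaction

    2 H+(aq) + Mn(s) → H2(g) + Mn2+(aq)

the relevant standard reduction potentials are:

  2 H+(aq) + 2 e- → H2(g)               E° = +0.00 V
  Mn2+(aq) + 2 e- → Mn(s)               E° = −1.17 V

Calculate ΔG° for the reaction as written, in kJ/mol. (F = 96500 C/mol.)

In the reaction as written H+(aq) is reduced, so the 2H⁺/H₂ couple is the cathode and Mn²⁺/Mn is the anode.
E°cell = +0.00 − (−1.17) = +1.17 V; balancing electrons gives n = 2.
ΔG° = −nFE°cell = −(2)(96500)(+1.17) J/mol = −226 kJ/mol.

−226 kJ/mol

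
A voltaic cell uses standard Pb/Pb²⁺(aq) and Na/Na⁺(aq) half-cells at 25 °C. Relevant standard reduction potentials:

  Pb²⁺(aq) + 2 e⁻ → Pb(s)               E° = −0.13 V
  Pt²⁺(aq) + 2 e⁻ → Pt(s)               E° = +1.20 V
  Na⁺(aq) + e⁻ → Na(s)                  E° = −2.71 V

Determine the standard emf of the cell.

+2.58 V

Of the two couples in this cell, the one with the more positive reduction potential is reduced at the cathode: here that is Pb²⁺/Pb (−0.13 V); Na⁺/Na (−2.71 V) is the anode.
E°cell = E°(cathode) − E°(anode) = −0.13 − (−2.71) = +2.58 V.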